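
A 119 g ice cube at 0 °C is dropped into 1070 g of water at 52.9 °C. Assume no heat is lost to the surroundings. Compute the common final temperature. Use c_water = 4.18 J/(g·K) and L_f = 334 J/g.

T_f ≈ 39.6 °C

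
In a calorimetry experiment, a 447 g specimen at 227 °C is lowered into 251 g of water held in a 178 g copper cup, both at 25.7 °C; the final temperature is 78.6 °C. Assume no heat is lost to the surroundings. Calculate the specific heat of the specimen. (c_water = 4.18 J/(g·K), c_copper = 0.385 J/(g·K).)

c ≈ 0.891 J/(g·K)

Setting the total heat transfer to zero:
447×c×(78.6 − 227) + 251×4.18×(78.6 − 25.7) + 178×0.385×(78.6 − 25.7) = 0
-66335 c = -59127
c = -59127/-66335 ≈ 0.8913 J/(g·K)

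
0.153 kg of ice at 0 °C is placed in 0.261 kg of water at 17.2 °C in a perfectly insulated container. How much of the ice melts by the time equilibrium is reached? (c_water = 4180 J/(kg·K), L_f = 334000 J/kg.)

Water can give up m c ΔT = 0.261·4180·17.2 = 18765 J before reaching 0 °C.
To melt every bit of ice: 0.153·334000 = 51102 J.
That's not enough to melt it all — equilibrium is at 0 °C with ice remaining.
Mass melted = 18765/334000 ≈ 0.05618 kg.

m_melted ≈ 0.0562 kg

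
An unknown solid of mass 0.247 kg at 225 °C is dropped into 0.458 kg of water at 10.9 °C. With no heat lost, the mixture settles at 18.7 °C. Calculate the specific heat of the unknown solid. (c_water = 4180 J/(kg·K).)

c ≈ 293 J/(kg·K)

Heat gained plus heat lost sum to zero:
0.247×c×(18.7 − 225) + 0.458×4180×(18.7 − 10.9) = 0
-50.96 c = -14933
c = -14933/-50.96 ≈ 293 J/(kg·K)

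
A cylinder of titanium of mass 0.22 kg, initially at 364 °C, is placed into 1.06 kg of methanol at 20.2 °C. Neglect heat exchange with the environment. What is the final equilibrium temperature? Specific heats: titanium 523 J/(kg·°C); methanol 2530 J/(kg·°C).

Setting the total heat transfer to zero:
0.22*523*(T − 364) + 1.06*2530*(T − 20.2) = 0
(115.06 + 2681.8) T = 115.06*364 + 2681.8*20.2
T = 96054 / 2796.9 = 34.3 °C

T_f ≈ 34.3 °C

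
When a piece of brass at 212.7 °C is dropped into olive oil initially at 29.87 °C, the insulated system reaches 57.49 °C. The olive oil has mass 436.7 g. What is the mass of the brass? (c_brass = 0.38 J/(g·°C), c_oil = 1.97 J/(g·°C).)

|Q_brass| = |Q_oil|:
m×0.38×(212.7 − 57.49) = 436.7×1.97×(57.49 − 29.87)
58.98 m = 23761  ⇒  m ≈ 402.9 g

m ≈ 403 g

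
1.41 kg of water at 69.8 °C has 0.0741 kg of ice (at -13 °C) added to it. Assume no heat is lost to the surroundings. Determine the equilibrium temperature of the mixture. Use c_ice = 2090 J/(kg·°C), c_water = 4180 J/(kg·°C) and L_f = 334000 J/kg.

T_f ≈ 62.0 °C

Let T be the final temperature. ΣQ_i = 0:
ice -13→0 °C: 0.0741·2090·13 = 2013.3
  fusion: m_ice L_f = 0.0741·334000 = 24749
  meltwater 0→T: 0.0741·4180·T = 309.74 T
  water cools: 1.41·4180·(T − 69.8) = 5893.8(T − 69.8)
6203.5 T = 411387 − 26763 = 384625
T ≈ 62.00 °C (positive, so assuming full melt was valid).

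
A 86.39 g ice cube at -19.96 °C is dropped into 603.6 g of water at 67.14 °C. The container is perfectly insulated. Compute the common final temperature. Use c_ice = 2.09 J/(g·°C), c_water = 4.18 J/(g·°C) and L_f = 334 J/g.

Energy conservation, ΣQ = 0:
warm ice to 0 °C: 86.39·2.09·(0 − (-19.96)) = 3603.9; melt ice: 86.39·334 = 28854; warm the meltwater: 361.11 T; water: 2523(T − 67.14)
2884.2 T = 169397 − 32458 = 136939
T ≈ 47.48 °C (positive, so assuming full melt was valid).

T_f ≈ 47.5 °C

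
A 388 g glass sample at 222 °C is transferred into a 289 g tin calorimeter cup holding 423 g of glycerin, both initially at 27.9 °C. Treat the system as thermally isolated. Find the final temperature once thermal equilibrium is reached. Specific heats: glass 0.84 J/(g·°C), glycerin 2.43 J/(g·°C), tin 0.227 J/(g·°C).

Conservation of energy gives ΣQ = 0:
388×0.84×(T − 222) + 423×2.43×(T − 27.9) + 289×0.227×(T − 27.9) = 0
(325.92 + 1027.9 + 65.6) T = 325.92×222 + 1027.9×27.9 + 65.6×27.9
T ≈ 72.47 °C

T_f ≈ 72.5 °C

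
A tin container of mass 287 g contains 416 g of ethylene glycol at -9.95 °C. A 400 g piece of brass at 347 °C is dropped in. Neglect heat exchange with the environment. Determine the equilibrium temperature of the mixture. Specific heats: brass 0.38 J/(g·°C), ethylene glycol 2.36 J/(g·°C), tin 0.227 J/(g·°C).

T_f ≈ 35.3 °C

Net heat exchanged in the isolated system is zero:
400·0.38·(T − 347) + 416·2.36·(T − (-9.95)) + 287·0.227·(T − (-9.95)) = 0
(152 + 981.76 + 65.15) T = 152·347 + 981.76·(-9.95) + 65.15·(-9.95)
T = 42327 / 1198.9 = 35.3 °C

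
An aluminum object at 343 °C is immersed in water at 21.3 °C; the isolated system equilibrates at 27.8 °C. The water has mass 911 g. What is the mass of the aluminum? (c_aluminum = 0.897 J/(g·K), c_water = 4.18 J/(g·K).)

m ≈ 87.5 g

|Q_aluminum| = |Q_water|:
m·0.897·(343 − 27.8) = 911·4.18·(27.8 − 21.3)
282.73 m = 24752  ⇒  m ≈ 87.54 g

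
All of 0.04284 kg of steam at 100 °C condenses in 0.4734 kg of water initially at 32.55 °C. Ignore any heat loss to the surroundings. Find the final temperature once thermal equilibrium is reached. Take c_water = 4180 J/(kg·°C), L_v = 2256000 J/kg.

Conservation of energy gives ΣQ = 0:
steam→water at 100 °C releases m L_v = 0.04284·2256000 = 96647
  condensate cools 100→T: 0.04284·4180·(T − 100) = 179.07(T − 100)
  water warms: 0.4734·4180·(T − 32.55) = 1978.8(T − 32.55)
2157.9 T = 96647 + 17907 + 64410 = 178964
T ≈ 82.94 °C, under the boiling point, so the assumption holds.

T_f ≈ 82.9 °C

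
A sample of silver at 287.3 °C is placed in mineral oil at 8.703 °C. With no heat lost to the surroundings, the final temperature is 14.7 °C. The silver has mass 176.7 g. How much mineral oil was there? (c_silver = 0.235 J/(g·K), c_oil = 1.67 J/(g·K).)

m ≈ 1130 g

|Q_silver| = |Q_oil|:
176.7·0.235·(287.3 − 14.7) = m·1.67·(14.7 − 8.703)
10.01 m = 11320  ⇒  m ≈ 1130 g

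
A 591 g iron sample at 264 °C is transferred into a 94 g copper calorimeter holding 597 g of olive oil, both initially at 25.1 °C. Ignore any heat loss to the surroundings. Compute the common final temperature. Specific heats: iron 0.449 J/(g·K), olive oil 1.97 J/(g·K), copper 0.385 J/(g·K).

T_f ≈ 68.0 °C

Net heat exchanged in the isolated system is zero:
591·0.449·(T − 264) + 597·1.97·(T − 25.1) + 94·0.385·(T − 25.1) = 0
265.36(T − 264) + 1176.1(T − 25.1) + 36.19(T − 25.1) = 0
(265.36 + 1176.1 + 36.19) T = 265.36·264 + 1176.1·25.1 + 36.19·25.1
T = 100483/1477.6 ≈ 68.00 °C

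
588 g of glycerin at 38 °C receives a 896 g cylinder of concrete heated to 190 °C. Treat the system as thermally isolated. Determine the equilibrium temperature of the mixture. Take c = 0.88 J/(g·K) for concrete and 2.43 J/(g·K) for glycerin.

T_f ≈ 92.1 °C

Heat gained plus heat lost sum to zero:
896×0.88×(T − 190) + 588×2.43×(T − 38) = 0
788.48(T − 190) + 1428.8(T − 38) = 0
2217.3 T = 204107
T = 204107/2217.3 ≈ 92.05 °C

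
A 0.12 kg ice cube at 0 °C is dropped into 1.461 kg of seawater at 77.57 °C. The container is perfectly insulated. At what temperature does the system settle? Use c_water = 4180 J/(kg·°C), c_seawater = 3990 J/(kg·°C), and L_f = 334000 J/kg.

T_f ≈ 65.1 °C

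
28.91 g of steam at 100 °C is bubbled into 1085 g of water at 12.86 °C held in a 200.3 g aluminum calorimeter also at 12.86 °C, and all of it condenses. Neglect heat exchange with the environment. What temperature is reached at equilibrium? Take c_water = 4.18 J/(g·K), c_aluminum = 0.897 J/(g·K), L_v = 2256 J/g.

T_f ≈ 28.5 °C

Net heat exchanged in the isolated system is zero:
condense steam: −28.91·2256 = −65221; condensate cools 100→T: 28.91·4.18·(T − 100) = 120.84(T − 100); water warms: 1085·4.18·(T − 12.86) = 4535.3(T − 12.86); aluminum cup: 200.3·0.897·(T − 12.86) = 179.67(T − 12.86)
4835.8 T = 65221 + 12084 + 60635 = 137940
T ≈ 28.52 °C — below 100 °C, confirming all the steam condensed.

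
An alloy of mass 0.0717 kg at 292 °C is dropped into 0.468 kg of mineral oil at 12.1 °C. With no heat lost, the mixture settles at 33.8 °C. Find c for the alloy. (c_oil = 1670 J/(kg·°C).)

Net heat exchanged in the isolated system is zero:
0.0717·c·(33.8 − 292) + 0.468·1670·(33.8 − 12.1) = 0
-18.51 c = -16960
c = -16960/-18.51 ≈ 916.1 J/(kg·°C)

c ≈ 916 J/(kg·°C)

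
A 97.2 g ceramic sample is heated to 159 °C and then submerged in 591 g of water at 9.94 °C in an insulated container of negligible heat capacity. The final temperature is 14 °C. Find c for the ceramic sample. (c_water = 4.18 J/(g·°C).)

c ≈ 0.712 J/(g·°C)

Let T be the final temperature. ΣQ_i = 0:
97.2·c·(14 − 159) + 591·4.18·(14 − 9.94) = 0
-14094 c = -10030
c = -10030/-14094 ≈ 0.7116 J/(g·°C)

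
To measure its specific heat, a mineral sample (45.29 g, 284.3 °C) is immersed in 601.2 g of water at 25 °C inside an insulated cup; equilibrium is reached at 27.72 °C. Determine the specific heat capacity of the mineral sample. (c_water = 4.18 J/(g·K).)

m_s c (T_s − T_f) = m_water c_water (T_f − T_0):
45.29·c·(284.3 − 27.72) = 601.2·4.18·(27.72 − 25)
11621 c = 6835.4  ⇒  c ≈ 0.5882 J/(g·K)

c ≈ 0.588 J/(g·K)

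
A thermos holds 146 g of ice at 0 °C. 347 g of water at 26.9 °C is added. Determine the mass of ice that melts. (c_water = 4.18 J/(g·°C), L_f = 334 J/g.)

m_melted ≈ 117 g

Water can give up m c ΔT = 347×4.18×26.9 = 39017 J before reaching 0 °C.
Fully melting the ice requires m_ice L_f = 146×334 = 48764 J.
That's not enough to melt it all — equilibrium is at 0 °C with ice remaining.
m_melt = 39017 / L_f = 116.8 g.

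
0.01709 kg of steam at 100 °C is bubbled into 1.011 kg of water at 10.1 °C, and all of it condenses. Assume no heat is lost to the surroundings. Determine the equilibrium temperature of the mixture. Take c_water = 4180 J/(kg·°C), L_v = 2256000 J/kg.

Energy conservation, ΣQ = 0:
condense steam: −0.01709×2256000 = −38555; condensed water 100 °C→T: 71.44(T − 100); water warms: 1.011×4180×(T − 10.1) = 4226(T − 10.1)
4297.4 T = 38555 + 7143.6 + 42682 = 88381
T ≈ 20.57 °C — below 100 °C, confirming all the steam condensed.

T_f ≈ 20.6 °C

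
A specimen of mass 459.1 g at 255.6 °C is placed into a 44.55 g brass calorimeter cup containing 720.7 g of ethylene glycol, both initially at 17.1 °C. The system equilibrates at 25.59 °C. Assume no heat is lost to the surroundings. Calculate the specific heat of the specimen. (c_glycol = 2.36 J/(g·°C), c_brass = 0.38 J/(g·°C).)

Heat gained plus heat lost sum to zero:
459.1×c×(25.59 − 255.6) + 720.7×2.36×(25.59 − 17.1) + 44.55×0.38×(25.59 − 17.1) = 0
-105598 c = -14584
c = -14584/-105598 ≈ 0.1381 J/(g·°C)

c ≈ 0.138 J/(g·°C)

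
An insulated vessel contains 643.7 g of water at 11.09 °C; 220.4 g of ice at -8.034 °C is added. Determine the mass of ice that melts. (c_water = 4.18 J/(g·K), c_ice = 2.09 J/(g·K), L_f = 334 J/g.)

Cooling the water to 0 °C releases 643.7×4.18×11.09 = 29839 J.
Of that, 220.4×2.09×8.034 = 3700.7 J goes to bring the ice to 0 °C, leaving 26139 J.
Fully melting the ice requires m_ice L_f = 220.4×334 = 73614 J.
Since 26139 < 73614 J, not all the ice melts; equilibrium is at 0 °C.
Mass melted = 26139/334 ≈ 78.26 g.

m_melted ≈ 78.3 g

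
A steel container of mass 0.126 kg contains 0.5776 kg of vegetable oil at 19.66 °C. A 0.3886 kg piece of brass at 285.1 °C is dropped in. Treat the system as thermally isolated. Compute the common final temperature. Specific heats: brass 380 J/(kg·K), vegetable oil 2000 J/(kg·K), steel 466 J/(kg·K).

T_f ≈ 48.4 °C

Setting the total heat transfer to zero:
0.3886×380×(T − 285.1) + 0.5776×2000×(T − 19.66) + 0.126×466×(T − 19.66) = 0
147.67(T − 285.1) + 1155.2(T − 19.66) + 58.72(T − 19.66) = 0
(147.67 + 1155.2 + 58.72) T = 147.67×285.1 + 1155.2×19.66 + 58.72×19.66
T = 65966 / 1361.6 = 48.4 °C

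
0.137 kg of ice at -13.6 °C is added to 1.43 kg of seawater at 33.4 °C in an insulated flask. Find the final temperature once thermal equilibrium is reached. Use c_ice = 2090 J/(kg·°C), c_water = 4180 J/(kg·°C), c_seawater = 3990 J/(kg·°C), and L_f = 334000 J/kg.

T_f ≈ 22.4 °C

Energy balance with sensible and latent terms:
warm ice to 0 °C: 0.137·2090·(0 − (-13.6)) = 3894.1
  melt ice: 0.137·334000 = 45758
  meltwater 0→T: 0.137·4180·T = 572.66 T
  seawater cools: 1.43·3990·(T − 33.4) = 5705.7(T − 33.4)
6278.4 T = 190570 − 49652 = 140918
T ≈ 22.45 °C. Since T > 0 °C, the all-ice-melts assumption holds.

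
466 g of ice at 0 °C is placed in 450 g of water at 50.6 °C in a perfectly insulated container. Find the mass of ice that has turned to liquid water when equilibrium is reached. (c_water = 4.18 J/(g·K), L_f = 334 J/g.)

m_melted ≈ 285 g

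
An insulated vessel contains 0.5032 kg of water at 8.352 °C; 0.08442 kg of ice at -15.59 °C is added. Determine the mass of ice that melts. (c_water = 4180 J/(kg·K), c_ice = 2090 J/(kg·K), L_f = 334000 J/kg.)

m_melted ≈ 0.0444 kg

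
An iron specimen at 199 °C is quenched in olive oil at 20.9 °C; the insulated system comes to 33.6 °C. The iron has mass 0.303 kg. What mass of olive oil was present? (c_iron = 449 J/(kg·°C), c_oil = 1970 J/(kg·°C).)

|Q_iron| = |Q_oil|:
0.303×449×(199 − 33.6) = m×1970×(33.6 − 20.9)
25019 m = 22502  ⇒  m ≈ 0.8994 kg

m ≈ 0.899 kg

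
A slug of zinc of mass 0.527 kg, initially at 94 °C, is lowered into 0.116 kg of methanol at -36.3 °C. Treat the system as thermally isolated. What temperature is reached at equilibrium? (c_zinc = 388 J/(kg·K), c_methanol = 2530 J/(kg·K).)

T_f = Σ m_i c_i T_i / Σ m_i c_i:
T_f = (204.48·94 + 293.48·(-36.3)) / (204.48 + 293.48)
    = 8567.4 / 497.96 ≈ 17.21 °C

T_f ≈ 17.2 °C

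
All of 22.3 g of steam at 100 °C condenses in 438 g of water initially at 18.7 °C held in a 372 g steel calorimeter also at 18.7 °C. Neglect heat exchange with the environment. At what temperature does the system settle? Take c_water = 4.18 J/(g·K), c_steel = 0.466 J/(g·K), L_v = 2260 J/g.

T_f ≈ 46.3 °C

Sum of m c ΔT and latent-heat terms is zero:
latent heat released on condensation: 22.3×2260 = 50398; condensed water 100 °C→T: 93.21(T − 100); water warms: 438×4.18×(T − 18.7) = 1830.8(T − 18.7); cup: 173.35(T − 18.7)
2097.4 T = 50398 + 9321.4 + 37478 = 97198
T ≈ 46.34 °C — below 100 °C, confirming all the steam condensed.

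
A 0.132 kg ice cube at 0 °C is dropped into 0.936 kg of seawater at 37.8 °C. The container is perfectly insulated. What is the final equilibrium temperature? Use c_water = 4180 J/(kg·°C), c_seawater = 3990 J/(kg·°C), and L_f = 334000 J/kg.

T_f ≈ 22.6 °C

Energy balance with sensible and latent terms:
melt ice: 0.132×334000 = 44088
  warm the meltwater: 551.76 T
  seawater: 3734.6(T − 37.8)
4286.4 T = 141169 − 44088 = 97081
T ≈ 22.65 °C (positive, so assuming full melt was valid).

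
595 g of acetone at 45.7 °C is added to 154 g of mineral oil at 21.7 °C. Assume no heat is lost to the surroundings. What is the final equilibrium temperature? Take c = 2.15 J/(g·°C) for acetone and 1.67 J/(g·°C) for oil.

Setting the total heat transfer to zero:
595*2.15*(T − 45.7) + 154*1.67*(T − 21.7) = 0
1536.4 T = 64043
T ≈ 41.68 °C

T_f ≈ 41.7 °C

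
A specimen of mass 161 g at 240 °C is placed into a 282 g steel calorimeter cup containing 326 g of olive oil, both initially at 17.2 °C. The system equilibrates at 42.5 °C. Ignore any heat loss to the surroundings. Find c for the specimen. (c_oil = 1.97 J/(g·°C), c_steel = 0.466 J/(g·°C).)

c ≈ 0.616 J/(g·°C)

Conservation of energy gives ΣQ = 0:
161·c·(42.5 − 240) + 326·1.97·(42.5 − 17.2) + 282·0.466·(42.5 − 17.2) = 0
-31798 c = -19573
c = -19573/-31798 ≈ 0.6155 J/(g·°C)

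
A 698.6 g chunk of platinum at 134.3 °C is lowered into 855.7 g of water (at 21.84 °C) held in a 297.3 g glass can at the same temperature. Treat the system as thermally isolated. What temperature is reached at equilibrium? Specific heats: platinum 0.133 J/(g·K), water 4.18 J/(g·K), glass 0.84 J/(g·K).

T_f ≈ 24.5 °C

Energy conservation, ΣQ = 0:
698.6×0.133×(T − 134.3) + 855.7×4.18×(T − 21.84) + 297.3×0.84×(T − 21.84) = 0
3919.5 T = 96050
T = 96050/3919.5 ≈ 24.51 °C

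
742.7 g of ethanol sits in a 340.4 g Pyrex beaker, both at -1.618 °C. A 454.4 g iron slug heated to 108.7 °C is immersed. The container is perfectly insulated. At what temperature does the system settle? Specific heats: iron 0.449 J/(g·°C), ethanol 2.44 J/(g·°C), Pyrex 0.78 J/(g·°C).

T_f ≈ 8.2 °C

T_f is the heat-capacity-weighted average of the initial temperatures:
T_f = (204.03*108.7 + 1812.2*(-1.618) + 265.51*(-1.618)) / (204.03 + 1812.2 + 265.51)
    = 18816 / 2281.7 ≈ 8.25 °C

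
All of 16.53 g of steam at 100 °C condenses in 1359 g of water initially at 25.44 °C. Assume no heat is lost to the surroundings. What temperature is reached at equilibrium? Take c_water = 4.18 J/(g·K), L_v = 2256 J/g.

Energy conservation, ΣQ = 0:
condense steam: −16.53·2256 = −37292
  condensate cools 100→T: 16.53·4.18·(T − 100) = 69.1(T − 100)
  water warms: 1359·4.18·(T − 25.44) = 5680.6(T − 25.44)
5749.7 T = 37292 + 6909.5 + 144515 = 188716
T ≈ 32.82 °C — below 100 °C, confirming all the steam condensed.

T_f ≈ 32.8 °C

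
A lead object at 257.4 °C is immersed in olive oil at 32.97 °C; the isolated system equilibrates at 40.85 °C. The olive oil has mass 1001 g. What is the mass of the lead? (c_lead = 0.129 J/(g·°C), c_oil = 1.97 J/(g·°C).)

Heat gained plus heat lost sum to zero:
m×0.129×(40.85 − 257.4) + 1001×1.97×(40.85 − 32.97) = 0
-27.93 m = -15539
m = -15539/-27.93 ≈ 556.3 g

m ≈ 556 g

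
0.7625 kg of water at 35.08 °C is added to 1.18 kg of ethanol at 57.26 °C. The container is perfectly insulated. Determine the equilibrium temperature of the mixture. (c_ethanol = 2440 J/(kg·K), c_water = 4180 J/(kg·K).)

Set heat shed by the hot body equal to heat absorbed by the cold body:
1.18×2440×(57.26 − T) = 0.7625×4180×(T − 35.08)
2879.2(57.26 − T) = 3187.2(T − 35.08)
6066.4 T = 276672  ⇒  T ≈ 45.61 °C

T_f ≈ 45.6 °C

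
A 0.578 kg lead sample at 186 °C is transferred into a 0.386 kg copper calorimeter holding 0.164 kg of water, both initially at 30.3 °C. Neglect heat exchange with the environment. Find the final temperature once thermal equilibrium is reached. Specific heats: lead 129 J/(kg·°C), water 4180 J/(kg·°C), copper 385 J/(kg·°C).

Net heat exchanged in the isolated system is zero:
0.578×129×(T − 186) + 0.164×4180×(T − 30.3) + 0.386×385×(T − 30.3) = 0
(74.56 + 685.52 + 148.61) T = 74.56×186 + 685.52×30.3 + 148.61×30.3
T = 39143 / 908.69 = 43.1 °C

T_f ≈ 43.1 °C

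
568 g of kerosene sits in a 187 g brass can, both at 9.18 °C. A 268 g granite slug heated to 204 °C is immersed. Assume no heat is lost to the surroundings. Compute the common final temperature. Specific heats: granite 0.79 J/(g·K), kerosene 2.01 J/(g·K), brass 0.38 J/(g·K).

T_f ≈ 38.1 °C

Taking heat into each body as positive, Σ m c ΔT = 0:
268*0.79*(T − 204) + 568*2.01*(T − 9.18) + 187*0.38*(T − 9.18) = 0
211.72(T − 204) + 1141.7(T − 9.18) + 71.06(T − 9.18) = 0
(211.72 + 1141.7 + 71.06) T = 211.72*204 + 1141.7*9.18 + 71.06*9.18
T = 54324 / 1424.5 = 38.1 °C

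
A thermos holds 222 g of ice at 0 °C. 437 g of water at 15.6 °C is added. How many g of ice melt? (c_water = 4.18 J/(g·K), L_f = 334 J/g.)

Cooling the water to 0 °C releases 437·4.18·15.6 = 28496 J.
To melt every bit of ice: 222·334 = 74148 J.
28496 J < 74148 J, so only part of the ice melts and the system sits at 0 °C.
m_melted·334 = 28496  ⇒  m_melted ≈ 85.32 g.

m_melted ≈ 85.3 g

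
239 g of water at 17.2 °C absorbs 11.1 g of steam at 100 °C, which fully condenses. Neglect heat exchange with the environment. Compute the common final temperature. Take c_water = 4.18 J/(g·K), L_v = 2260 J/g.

T_f ≈ 44.9 °C

Taking heat into each body as positive, Σ m c ΔT = 0:
condense steam: −11.1×2260 = −25086; condensate cools 100→T: 11.1×4.18×(T − 100) = 46.4(T − 100); original water: 999.02(T − 17.2)
1045.4 T = 25086 + 4639.8 + 17183 = 46909
T ≈ 44.87 °C, under the boiling point, so the assumption holds.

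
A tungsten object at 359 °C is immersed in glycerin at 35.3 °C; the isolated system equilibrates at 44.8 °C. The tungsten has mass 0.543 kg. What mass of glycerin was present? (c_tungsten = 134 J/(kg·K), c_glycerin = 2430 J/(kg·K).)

m ≈ 0.99 kg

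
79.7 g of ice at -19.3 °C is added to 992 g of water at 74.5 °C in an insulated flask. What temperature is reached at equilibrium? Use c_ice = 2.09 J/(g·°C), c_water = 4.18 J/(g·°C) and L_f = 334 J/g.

T_f ≈ 62.3 °C

Net heat exchanged in the isolated system is zero:
warm ice to 0 °C: 79.7·2.09·(0 − (-19.3)) = 3214.9; latent heat to melt: 79.7·334 = 26620; warm the meltwater: 333.15 T; water cools: 992·4.18·(T − 74.5) = 4146.6(T − 74.5)
4479.7 T = 308919 − 29835 = 279084
T ≈ 62.30 °C — above 0 °C, consistent with complete melting.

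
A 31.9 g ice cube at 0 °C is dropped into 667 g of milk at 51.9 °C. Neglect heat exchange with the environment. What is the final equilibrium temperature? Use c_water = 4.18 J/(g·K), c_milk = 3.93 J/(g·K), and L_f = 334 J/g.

T_f ≈ 45.5 °C

Taking heat into each body as positive, Σ m c ΔT = 0:
fusion: m_ice L_f = 31.9·334 = 10655; meltwater 0→T: 31.9·4.18·T = 133.34 T; milk cools: 667·3.93·(T − 51.9) = 2621.3(T − 51.9)
2754.7 T = 136046 − 10655 = 125391
T ≈ 45.52 °C (positive, so assuming full melt was valid).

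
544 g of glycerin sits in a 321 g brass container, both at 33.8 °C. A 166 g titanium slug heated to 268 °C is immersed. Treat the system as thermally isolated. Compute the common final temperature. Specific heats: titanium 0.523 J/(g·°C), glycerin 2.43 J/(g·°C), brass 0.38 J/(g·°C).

Let T be the final temperature. ΣQ_i = 0:
166·0.523·(T − 268) + 544·2.43·(T − 33.8) + 321·0.38·(T − 33.8) = 0
(86.82 + 1321.9 + 121.98) T = 86.82·268 + 1321.9·33.8 + 121.98·33.8
T ≈ 47.08 °C

T_f ≈ 47.1 °C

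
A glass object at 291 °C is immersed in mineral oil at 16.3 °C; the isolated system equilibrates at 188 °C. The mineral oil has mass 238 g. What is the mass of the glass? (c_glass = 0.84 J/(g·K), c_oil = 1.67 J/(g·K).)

m ≈ 789 g

Let T be the final temperature. ΣQ_i = 0:
m·0.84·(188 − 291) + 238·1.67·(188 − 16.3) = 0
-86.52 m = -68244
m = -68244/-86.52 ≈ 788.8 g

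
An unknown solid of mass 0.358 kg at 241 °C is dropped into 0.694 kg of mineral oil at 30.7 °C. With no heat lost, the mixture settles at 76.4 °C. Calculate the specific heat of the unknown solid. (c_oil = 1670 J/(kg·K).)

c ≈ 899 J/(kg·K)

Net heat exchanged in the isolated system is zero:
0.358·c·(76.4 − 241) + 0.694·1670·(76.4 − 30.7) = 0
-58.93 c = -52965
c = -52965/-58.93 ≈ 898.8 J/(kg·K)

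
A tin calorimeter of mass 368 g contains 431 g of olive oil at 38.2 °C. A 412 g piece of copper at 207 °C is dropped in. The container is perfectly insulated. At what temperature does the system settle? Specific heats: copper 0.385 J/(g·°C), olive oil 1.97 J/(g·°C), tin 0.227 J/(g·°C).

Setting the total heat transfer to zero:
412×0.385×(T − 207) + 431×1.97×(T − 38.2) + 368×0.227×(T − 38.2) = 0
1091.2 T = 68460
T = 68460/1091.2 ≈ 62.74 °C

T_f ≈ 62.7 °C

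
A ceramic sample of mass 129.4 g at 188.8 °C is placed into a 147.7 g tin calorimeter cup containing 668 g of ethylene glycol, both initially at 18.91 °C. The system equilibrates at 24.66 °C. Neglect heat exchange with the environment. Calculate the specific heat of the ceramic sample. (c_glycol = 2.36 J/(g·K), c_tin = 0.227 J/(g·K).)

Heat gained plus heat lost sum to zero:
129.4×c×(24.66 − 188.8) + 668×2.36×(24.66 − 18.91) + 147.7×0.227×(24.66 − 18.91) = 0
-21240 c = -9257.5
c = -9257.5/-21240 ≈ 0.4359 J/(g·K)

c ≈ 0.436 J/(g·K)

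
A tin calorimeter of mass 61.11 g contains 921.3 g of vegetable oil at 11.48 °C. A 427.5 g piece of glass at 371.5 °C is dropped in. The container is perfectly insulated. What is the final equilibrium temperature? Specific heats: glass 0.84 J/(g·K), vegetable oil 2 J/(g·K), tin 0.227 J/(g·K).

T_f ≈ 69.8 °C

Taking heat into each body as positive, Σ m c ΔT = 0:
427.5×0.84×(T − 371.5) + 921.3×2×(T − 11.48) + 61.11×0.227×(T − 11.48) = 0
359.1(T − 371.5) + 1842.6(T − 11.48) + 13.87(T − 11.48) = 0
(359.1 + 1842.6 + 13.87) T = 359.1×371.5 + 1842.6×11.48 + 13.87×11.48
T = 154718 / 2215.6 = 69.8 °C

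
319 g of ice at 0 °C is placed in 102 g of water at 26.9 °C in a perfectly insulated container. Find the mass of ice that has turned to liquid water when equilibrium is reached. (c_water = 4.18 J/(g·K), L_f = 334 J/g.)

m_melted ≈ 34.3 g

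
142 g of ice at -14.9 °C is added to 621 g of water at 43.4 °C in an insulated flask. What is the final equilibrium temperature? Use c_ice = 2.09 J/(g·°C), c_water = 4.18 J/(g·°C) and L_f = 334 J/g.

Net heat exchanged in the isolated system is zero:
warm ice to 0 °C: 142·2.09·(0 − (-14.9)) = 4422
  melt ice: 142·334 = 47428
  warm the meltwater: 593.56 T
  water: 2595.8(T − 43.4)
3189.3 T = 112657 − 51850 = 60807
T ≈ 19.07 °C — above 0 °C, consistent with complete melting.

T_f ≈ 19.1 °C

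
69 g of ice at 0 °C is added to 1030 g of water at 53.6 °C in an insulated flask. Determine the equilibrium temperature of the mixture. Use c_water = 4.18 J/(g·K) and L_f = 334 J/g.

Energy conservation, ΣQ = 0:
melt ice: 69×334 = 23046
  warm the meltwater: 288.42 T
  water: 4305.4(T − 53.6)
4593.8 T = 230769 − 23046 = 207723
T ≈ 45.22 °C — above 0 °C, consistent with complete melting.

T_f ≈ 45.2 °C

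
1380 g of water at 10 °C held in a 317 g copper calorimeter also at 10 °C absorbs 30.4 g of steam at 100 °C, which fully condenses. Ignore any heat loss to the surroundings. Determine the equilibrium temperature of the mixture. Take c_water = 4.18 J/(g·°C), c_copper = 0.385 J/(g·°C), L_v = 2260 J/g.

T_f ≈ 23.3 °C

Conservation of energy gives ΣQ = 0:
latent heat released on condensation: 30.4·2260 = 68704; condensed water 100 °C→T: 127.07(T − 100); water warms: 1380·4.18·(T − 10) = 5768.4(T − 10); copper cup: 317·0.385·(T − 10) = 122.05(T − 10)
6017.5 T = 68704 + 12707 + 58904 = 140316
T ≈ 23.32 °C, under the boiling point, so the assumption holds.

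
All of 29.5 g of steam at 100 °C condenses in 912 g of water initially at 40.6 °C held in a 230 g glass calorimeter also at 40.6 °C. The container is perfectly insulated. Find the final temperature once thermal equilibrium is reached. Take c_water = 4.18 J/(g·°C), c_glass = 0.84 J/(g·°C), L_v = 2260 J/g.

T_f ≈ 58.5 °C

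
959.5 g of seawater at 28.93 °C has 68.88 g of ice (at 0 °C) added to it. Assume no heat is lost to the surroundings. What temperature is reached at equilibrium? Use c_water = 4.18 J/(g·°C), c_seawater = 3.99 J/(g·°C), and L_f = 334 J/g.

Sum of m c ΔT and latent-heat terms is zero:
fusion: m_ice L_f = 68.88·334 = 23006
  meltwater 0→T: 68.88·4.18·T = 287.92 T
  seawater cools: 959.5·3.99·(T − 28.93) = 3828.4(T − 28.93)
4116.3 T = 110756 − 23006 = 87750
T ≈ 21.32 °C. Since T > 0 °C, the all-ice-melts assumption holds.

T_f ≈ 21.3 °C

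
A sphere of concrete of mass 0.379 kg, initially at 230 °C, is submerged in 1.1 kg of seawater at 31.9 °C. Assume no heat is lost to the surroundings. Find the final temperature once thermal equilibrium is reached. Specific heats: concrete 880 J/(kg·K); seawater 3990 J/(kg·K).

Setting the total heat transfer to zero:
0.379*880*(T − 230) + 1.1*3990*(T − 31.9) = 0
333.52(T − 230) + 4389(T − 31.9) = 0
4722.5 T = 216719
T = 216719 / 4722.5 = 45.9 °C

T_f ≈ 45.9 °C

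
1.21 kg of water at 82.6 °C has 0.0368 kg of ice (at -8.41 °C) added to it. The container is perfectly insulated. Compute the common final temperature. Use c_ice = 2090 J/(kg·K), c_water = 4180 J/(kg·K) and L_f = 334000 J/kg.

T_f ≈ 77.7 °C

Setting the total heat transfer to zero:
ice -8.41→0 °C: 0.0368×2090×8.41 = 646.83; fusion: m_ice L_f = 0.0368×334000 = 12291; meltwater 0→T: 0.0368×4180×T = 153.82 T; water cools: 1.21×4180×(T − 82.6) = 5057.8(T − 82.6)
5211.6 T = 417774 − 12938 = 404836
T ≈ 77.68 °C — above 0 °C, consistent with complete melting.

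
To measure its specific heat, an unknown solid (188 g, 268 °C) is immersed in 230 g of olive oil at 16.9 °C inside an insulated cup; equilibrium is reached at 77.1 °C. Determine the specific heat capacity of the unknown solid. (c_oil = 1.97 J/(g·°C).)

Let T be the final temperature. ΣQ_i = 0:
188×c×(77.1 − 268) + 230×1.97×(77.1 − 16.9) = 0
-35889 c = -27277
c = -27277/-35889 ≈ 0.76 J/(g·°C)

c ≈ 0.76 J/(g·°C)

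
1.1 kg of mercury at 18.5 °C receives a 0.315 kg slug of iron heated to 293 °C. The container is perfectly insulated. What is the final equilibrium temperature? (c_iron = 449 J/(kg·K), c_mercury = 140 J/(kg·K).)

T_f ≈ 149.9 °C

Taking heat into each body as positive, Σ m c ΔT = 0:
0.315·449·(T − 293) + 1.1·140·(T − 18.5) = 0
295.44 T = 44289
T = 44289 / 295.44 = 150 °C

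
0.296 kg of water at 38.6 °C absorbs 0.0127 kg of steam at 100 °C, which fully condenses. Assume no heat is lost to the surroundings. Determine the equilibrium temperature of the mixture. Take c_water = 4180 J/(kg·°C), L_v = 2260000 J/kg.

Taking heat into each body as positive, Σ m c ΔT = 0:
steam→water at 100 °C releases m L_v = 0.0127·2260000 = 28702
  condensed water 100 °C→T: 53.09(T − 100)
  water warms: 0.296·4180·(T − 38.6) = 1237.3(T − 38.6)
1290.4 T = 28702 + 5308.6 + 47759 = 81770
T ≈ 63.37 °C — below 100 °C, confirming all the steam condensed.

T_f ≈ 63.4 °C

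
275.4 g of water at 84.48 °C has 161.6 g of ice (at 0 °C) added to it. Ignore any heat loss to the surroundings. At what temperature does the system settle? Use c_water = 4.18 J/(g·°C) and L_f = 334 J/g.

T_f ≈ 23.7 °C

Energy balance with sensible and latent terms:
latent heat to melt: 161.6·334 = 53974; warm the meltwater: 675.49 T; water cools: 275.4·4.18·(T − 84.48) = 1151.2(T − 84.48)
1826.7 T = 97251 − 53974 = 43277
T ≈ 23.69 °C. Since T > 0 °C, the all-ice-melts assumption holds.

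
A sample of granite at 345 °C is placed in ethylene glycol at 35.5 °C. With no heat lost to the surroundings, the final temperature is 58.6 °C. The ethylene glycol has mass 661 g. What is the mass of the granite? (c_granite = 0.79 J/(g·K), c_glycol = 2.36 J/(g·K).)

m ≈ 159 g

Net heat exchanged in the isolated system is zero:
m×0.79×(58.6 − 345) + 661×2.36×(58.6 − 35.5) = 0
-226.26 m = -36035
m = -36035/-226.26 ≈ 159.3 g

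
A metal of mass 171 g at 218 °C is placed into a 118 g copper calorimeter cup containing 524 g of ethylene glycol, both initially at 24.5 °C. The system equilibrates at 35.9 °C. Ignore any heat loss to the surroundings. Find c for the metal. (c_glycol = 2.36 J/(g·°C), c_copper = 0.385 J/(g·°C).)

c ≈ 0.469 J/(g·°C)

Let T be the final temperature. ΣQ_i = 0:
171·c·(35.9 − 218) + 524·2.36·(35.9 − 24.5) + 118·0.385·(35.9 − 24.5) = 0
-31139 c = -14616
c = -14616/-31139 ≈ 0.4694 J/(g·°C)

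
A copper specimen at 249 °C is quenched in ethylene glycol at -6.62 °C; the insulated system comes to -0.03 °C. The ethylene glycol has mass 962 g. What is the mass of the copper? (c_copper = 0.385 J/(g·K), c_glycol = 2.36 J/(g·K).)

m ≈ 156 g

Heat lost by the copper = heat gained by the glycol:
m·0.385·(249 − -0.03) = 962·2.36·(-0.03 − (-6.62))
95.88 m = 14961  ⇒  m ≈ 156 g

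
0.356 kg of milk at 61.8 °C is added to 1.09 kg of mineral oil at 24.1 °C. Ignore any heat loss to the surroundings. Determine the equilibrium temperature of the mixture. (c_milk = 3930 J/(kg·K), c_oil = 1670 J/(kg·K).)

Taking heat into each body as positive, Σ m c ΔT = 0:
0.356*3930*(T − 61.8) + 1.09*1670*(T − 24.1) = 0
(1399.1 + 1820.3) T = 1399.1*61.8 + 1820.3*24.1
T = 130332/3219.4 ≈ 40.48 °C

T_f ≈ 40.5 °C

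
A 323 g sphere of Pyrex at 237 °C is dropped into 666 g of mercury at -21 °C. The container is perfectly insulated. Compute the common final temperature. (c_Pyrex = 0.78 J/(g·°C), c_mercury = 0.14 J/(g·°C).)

|Q_Pyrex| = |Q_mercury|:
323*0.78*(237 − T) = 666*0.14*(T − (-21))
251.94(237 − T) = 93.24(T − (-21))
345.18 T = 57752  ⇒  T ≈ 167.31 °C

T_f ≈ 167.3 °C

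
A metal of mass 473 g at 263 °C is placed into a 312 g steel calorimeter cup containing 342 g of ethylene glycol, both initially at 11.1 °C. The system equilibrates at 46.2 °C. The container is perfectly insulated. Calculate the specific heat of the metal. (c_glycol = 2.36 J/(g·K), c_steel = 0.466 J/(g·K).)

c ≈ 0.326 J/(g·K)

Let T be the final temperature. ΣQ_i = 0:
473×c×(46.2 − 263) + 342×2.36×(46.2 − 11.1) + 312×0.466×(46.2 − 11.1) = 0
-102546 c = -33433
c = -33433/-102546 ≈ 0.326 J/(g·K)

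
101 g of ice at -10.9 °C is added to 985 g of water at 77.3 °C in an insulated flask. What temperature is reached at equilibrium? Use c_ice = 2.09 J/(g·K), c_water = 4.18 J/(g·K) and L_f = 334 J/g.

Sum of m c ΔT and latent-heat terms is zero:
warm ice to 0 °C: 101·2.09·(0 − (-10.9)) = 2300.9; melt ice: 101·334 = 33734; meltwater 0→T: 101·4.18·T = 422.18 T; water cools: 985·4.18·(T − 77.3) = 4117.3(T − 77.3)
4539.5 T = 318267 − 36035 = 282232
T ≈ 62.17 °C — above 0 °C, consistent with complete melting.

T_f ≈ 62.2 °C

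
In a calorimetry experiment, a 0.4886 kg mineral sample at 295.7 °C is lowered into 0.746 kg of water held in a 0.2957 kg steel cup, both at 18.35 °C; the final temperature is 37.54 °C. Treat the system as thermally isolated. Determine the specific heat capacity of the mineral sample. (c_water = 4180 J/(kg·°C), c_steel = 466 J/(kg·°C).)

c ≈ 495 J/(kg·°C)

Conservation of energy gives ΣQ = 0:
0.4886×c×(37.54 − 295.7) + 0.746×4180×(37.54 − 18.35) + 0.2957×466×(37.54 − 18.35) = 0
-126.14 c = -62484
c = -62484/-126.14 ≈ 495.4 J/(kg·°C)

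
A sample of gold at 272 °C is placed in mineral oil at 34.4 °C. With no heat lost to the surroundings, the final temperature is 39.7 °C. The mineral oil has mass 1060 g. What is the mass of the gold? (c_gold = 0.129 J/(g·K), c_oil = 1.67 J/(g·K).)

Heat lost by the gold = heat gained by the oil:
m·0.129·(272 − 39.7) = 1060·1.67·(39.7 − 34.4)
29.97 m = 9382.1  ⇒  m ≈ 313.1 g

m ≈ 313 g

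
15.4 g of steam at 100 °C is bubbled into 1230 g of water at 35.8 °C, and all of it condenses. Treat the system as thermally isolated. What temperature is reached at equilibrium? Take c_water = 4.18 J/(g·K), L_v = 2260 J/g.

Energy balance with sensible and latent terms:
steam→water at 100 °C releases m L_v = 15.4·2260 = 34804; condensed water 100 °C→T: 64.37(T − 100); water warms: 1230·4.18·(T − 35.8) = 5141.4(T − 35.8)
5205.8 T = 34804 + 6437.2 + 184062 = 225303
T ≈ 43.28 °C (< 100 °C, so full condensation is consistent).

T_f ≈ 43.3 °C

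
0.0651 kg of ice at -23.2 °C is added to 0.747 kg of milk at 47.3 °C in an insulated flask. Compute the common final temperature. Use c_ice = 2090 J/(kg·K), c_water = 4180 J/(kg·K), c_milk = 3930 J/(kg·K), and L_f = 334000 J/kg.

T_f ≈ 35.5 °C

Sum of m c ΔT and latent-heat terms is zero:
warm ice to 0 °C: 0.0651×2090×(0 − (-23.2)) = 3156.6
  melt ice: 0.0651×334000 = 21743
  meltwater 0→T: 0.0651×4180×T = 272.12 T
  milk: 2935.7(T − 47.3)
3207.8 T = 138859 − 24900 = 113959
T ≈ 35.53 °C. Since T > 0 °C, the all-ice-melts assumption holds.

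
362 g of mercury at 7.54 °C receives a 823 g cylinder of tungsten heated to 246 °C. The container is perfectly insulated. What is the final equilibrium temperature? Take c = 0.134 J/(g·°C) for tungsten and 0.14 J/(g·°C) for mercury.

T_f ≈ 170.9 °C

Set heat shed by the hot body equal to heat absorbed by the cold body:
823·0.134·(246 − T) = 362·0.14·(T − 7.54)
110.28(246 − T) = 50.68(T − 7.54)
160.96 T = 27511  ⇒  T ≈ 170.92 °C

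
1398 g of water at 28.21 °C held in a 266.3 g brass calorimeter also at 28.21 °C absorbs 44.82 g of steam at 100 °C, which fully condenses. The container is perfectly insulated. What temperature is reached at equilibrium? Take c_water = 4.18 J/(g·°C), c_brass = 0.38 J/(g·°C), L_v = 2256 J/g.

T_f ≈ 46.9 °C

Heat gained plus heat lost sum to zero:
steam→water at 100 °C releases m L_v = 44.82·2256 = 101114; condensed water 100 °C→T: 187.35(T − 100); water warms: 1398·4.18·(T − 28.21) = 5843.6(T − 28.21); brass cup: 266.3·0.38·(T − 28.21) = 101.19(T − 28.21)
6132.2 T = 101114 + 18735 + 167704 = 287552
T ≈ 46.89 °C — below 100 °C, confirming all the steam condensed.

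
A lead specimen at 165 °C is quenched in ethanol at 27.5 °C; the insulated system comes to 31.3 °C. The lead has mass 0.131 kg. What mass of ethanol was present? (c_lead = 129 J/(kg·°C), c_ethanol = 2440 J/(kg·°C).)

m ≈ 0.244 kg

Conservation of energy gives ΣQ = 0:
0.131×129×(31.3 − 165) + m×2440×(31.3 − 27.5) = 0
9272 m = 2259.4
m = 2259.4/9272 ≈ 0.2437 kg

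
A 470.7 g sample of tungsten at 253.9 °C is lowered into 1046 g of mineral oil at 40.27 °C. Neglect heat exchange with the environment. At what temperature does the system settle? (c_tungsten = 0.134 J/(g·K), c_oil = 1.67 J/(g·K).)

T_f ≈ 47.7 °C

With ΣQ=0 the equilibrium temperature is the m·c-weighted mean:
T_f = (63.07×253.9 + 1746.8×40.27) / (63.07 + 1746.8)
    = 86359 / 1809.9 ≈ 47.71 °C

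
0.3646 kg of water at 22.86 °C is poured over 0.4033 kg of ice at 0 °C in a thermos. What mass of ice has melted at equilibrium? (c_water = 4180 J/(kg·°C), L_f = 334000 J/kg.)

m_melted ≈ 0.104 kg

Heat available from the water dropping to 0 °C: 0.3646·4180·22.86 = 34839 J.
To melt every bit of ice: 0.4033·334000 = 134702 J.
Since 34839 < 134702 J, not all the ice melts; equilibrium is at 0 °C.
m_melted·334000 = 34839  ⇒  m_melted ≈ 0.1043 kg.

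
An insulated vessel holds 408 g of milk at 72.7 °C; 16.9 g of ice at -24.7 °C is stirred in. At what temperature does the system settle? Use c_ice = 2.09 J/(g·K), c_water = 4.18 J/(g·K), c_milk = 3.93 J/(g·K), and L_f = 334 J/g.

T_f ≈ 65.7 °C

Conservation of energy gives ΣQ = 0:
warm ice to 0 °C: 16.9·2.09·(0 − (-24.7)) = 872.43; latent heat to melt: 16.9·334 = 5644.6; meltwater 0→T: 16.9·4.18·T = 70.64 T; milk cools: 408·3.93·(T − 72.7) = 1603.4(T − 72.7)
1674.1 T = 116570 − 6517 = 110053
T ≈ 65.74 °C — above 0 °C, consistent with complete melting.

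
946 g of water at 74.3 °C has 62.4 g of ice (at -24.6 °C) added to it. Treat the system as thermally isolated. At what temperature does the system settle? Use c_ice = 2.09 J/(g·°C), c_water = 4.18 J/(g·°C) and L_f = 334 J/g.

Energy conservation, ΣQ = 0:
warm ice to 0 °C: 62.4·2.09·(0 − (-24.6)) = 3208.2
  fusion: m_ice L_f = 62.4·334 = 20842
  meltwater 0→T: 62.4·4.18·T = 260.83 T
  water cools: 946·4.18·(T − 74.3) = 3954.3(T − 74.3)
4215.1 T = 293803 − 24050 = 269753
T ≈ 64.00 °C — above 0 °C, consistent with complete melting.

T_f ≈ 64.0 °C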